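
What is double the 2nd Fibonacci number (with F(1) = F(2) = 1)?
The 2nd Fibonacci number (with F(1) = F(2) = 1) = 1
Compute 1 × 2 = 2
2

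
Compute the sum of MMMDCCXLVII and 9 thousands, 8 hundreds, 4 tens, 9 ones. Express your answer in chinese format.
Convert MMMDCCXLVII (Roman numeral) → 1000 + 1000 + 1000 + 500 + 100 + 100 + 40 + 5 + 1 + 1 = 3747 (decimal)
Convert 9 thousands, 8 hundreds, 4 tens, 9 ones (place-value notation) → 9×1000 + 8×100 + 4×10 + 9 = 9849 (decimal)
Compute 3747 + 9849 = 13596
Convert 13596 (decimal) → 13596 = 1×10000 + 3×1000 + 5×100 + 9×10 + 6 → 一万三千五百九十六 (Chinese numeral)
一万三千五百九十六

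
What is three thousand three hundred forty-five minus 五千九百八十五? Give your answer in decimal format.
Convert three thousand three hundred forty-five (English words) → 3×1000 + 3×100 + 45 = 3345 (decimal)
Convert 五千九百八十五 (Chinese numeral) → 5×1000 + 9×100 + 8×10 + 5 = 5985 (decimal)
Compute 3345 - 5985 = -2640
-2640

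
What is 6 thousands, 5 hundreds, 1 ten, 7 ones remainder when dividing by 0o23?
Convert 6 thousands, 5 hundreds, 1 ten, 7 ones (place-value notation) → 6×1000 + 5×100 + 1×10 + 7 = 6517 (decimal)
Convert 0o23 (octal) → 2×8 + 3 = 19 (decimal)
Compute 6517 mod 19 = 0
0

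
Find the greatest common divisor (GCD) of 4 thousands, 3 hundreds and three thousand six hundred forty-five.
Convert 4 thousands, 3 hundreds (place-value notation) → 4×1000 + 3×100 = 4300 (decimal)
Convert three thousand six hundred forty-five (English words) → 3×1000 + 6×100 + 45 = 3645 (decimal)
Compute gcd(4300, 3645) = 5
5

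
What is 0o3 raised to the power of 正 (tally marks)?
Convert 0o3 (octal) → 3 (decimal)
Convert 正 (tally marks) → 5 (decimal)
Compute 3 ^ 5 = 243
243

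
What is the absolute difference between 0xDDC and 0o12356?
Convert 0xDDC (hexadecimal) → 13×256 + 13×16 + 12 = 3548 (decimal)
Convert 0o12356 (octal) → 1×4096 + 2×512 + 3×64 + 5×8 + 6 = 5358 (decimal)
Compute |3548 - 5358| = 1810
1810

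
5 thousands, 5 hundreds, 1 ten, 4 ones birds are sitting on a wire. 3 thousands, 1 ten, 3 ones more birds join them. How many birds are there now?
Convert 5 thousands, 5 hundreds, 1 ten, 4 ones (place-value notation) → 5×1000 + 5×100 + 1×10 + 4 = 5514 (decimal)
Convert 3 thousands, 1 ten, 3 ones (place-value notation) → 3×1000 + 1×10 + 3 = 3013 (decimal)
Compute 5514 + 3013 = 8527
8527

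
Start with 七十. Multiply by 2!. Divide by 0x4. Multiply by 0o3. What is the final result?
Convert 七十 (Chinese numeral) → 7×10 = 70 (decimal)
Start: 70
Convert 2! (factorial) → 2 (decimal)
70 × 2 = 140
Convert 0x4 (hexadecimal) → 4 (decimal)
140 ÷ 4 = 35
Convert 0o3 (octal) → 3 (decimal)
35 × 3 = 105
105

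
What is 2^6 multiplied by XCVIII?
Convert 2^6 (power) → 64 (decimal)
Convert XCVIII (Roman numeral) → 90 + 5 + 1 + 1 + 1 = 98 (decimal)
Compute 64 × 98 = 6272
6272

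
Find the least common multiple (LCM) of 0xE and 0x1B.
Convert 0xE (hexadecimal) → 14 (decimal)
Convert 0x1B (hexadecimal) → 1×16 + 11 = 27 (decimal)
Compute lcm(14, 27) = 378
378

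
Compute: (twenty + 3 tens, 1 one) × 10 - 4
Convert twenty (English words) → 20 (decimal)
Convert 3 tens, 1 one (place-value notation) → 3×10 + 1 = 31 (decimal)
Expression in decimal: (20 + 31) × 10 - 4
Parentheses first: 20 + 31 = 51
Multiply: 51 × 10 = 510
Subtract: 510 - 4 = 506
506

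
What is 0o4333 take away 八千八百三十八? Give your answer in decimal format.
Convert 0o4333 (octal) → 4×512 + 3×64 + 3×8 + 3 = 2267 (decimal)
Convert 八千八百三十八 (Chinese numeral) → 8×1000 + 8×100 + 3×10 + 8 = 8838 (decimal)
Compute 2267 - 8838 = -6571
-6571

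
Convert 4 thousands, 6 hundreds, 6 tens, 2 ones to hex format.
Convert 4 thousands, 6 hundreds, 6 tens, 2 ones (place-value notation) → 4×1000 + 6×100 + 6×10 + 2 = 4662 (decimal)
Convert 4662 (decimal) → 4662 = 1×4096 + 2×256 + 3×16 + 6 → 0x1236 (hexadecimal)
0x1236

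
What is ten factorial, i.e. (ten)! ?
Convert ten (English words) → 10 (decimal)
Compute 10! = 3628800
3628800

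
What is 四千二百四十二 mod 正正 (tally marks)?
Convert 四千二百四十二 (Chinese numeral) → 4×1000 + 2×100 + 4×10 + 2 = 4242 (decimal)
Convert 正正 (tally marks) → 5 + 5 = 10 (decimal)
Compute 4242 mod 10 = 2
2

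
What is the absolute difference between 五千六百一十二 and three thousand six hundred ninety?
Convert 五千六百一十二 (Chinese numeral) → 5×1000 + 6×100 + 1×10 + 2 = 5612 (decimal)
Convert three thousand six hundred ninety (English words) → 3×1000 + 6×100 + 90 = 3690 (decimal)
Compute |5612 - 3690| = 1922
1922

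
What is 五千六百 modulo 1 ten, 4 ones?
Convert 五千六百 (Chinese numeral) → 5×1000 + 6×100 = 5600 (decimal)
Convert 1 ten, 4 ones (place-value notation) → 1×10 + 4 = 14 (decimal)
Compute 5600 mod 14 = 0
0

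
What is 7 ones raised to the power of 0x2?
Convert 7 ones (place-value notation) → 7 (decimal)
Convert 0x2 (hexadecimal) → 2 (decimal)
Compute 7 ^ 2 = 49
49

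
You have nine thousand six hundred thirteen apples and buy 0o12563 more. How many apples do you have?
Convert nine thousand six hundred thirteen (English words) → 9×1000 + 6×100 + 13 = 9613 (decimal)
Convert 0o12563 (octal) → 1×4096 + 2×512 + 5×64 + 6×8 + 3 = 5491 (decimal)
Compute 9613 + 5491 = 15104
15104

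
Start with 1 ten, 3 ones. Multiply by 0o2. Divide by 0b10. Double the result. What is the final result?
Convert 1 ten, 3 ones (place-value notation) → 1×10 + 3 = 13 (decimal)
Start: 13
Convert 0o2 (octal) → 2 (decimal)
13 × 2 = 26
Convert 0b10 (binary) → 2 (decimal)
26 ÷ 2 = 13
13 × 2 = 26
26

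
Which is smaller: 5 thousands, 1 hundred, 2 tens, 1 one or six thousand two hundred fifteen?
Convert 5 thousands, 1 hundred, 2 tens, 1 one (place-value notation) → 5×1000 + 1×100 + 2×10 + 1 = 5121 (decimal)
Convert six thousand two hundred fifteen (English words) → 6×1000 + 2×100 + 15 = 6215 (decimal)
Compare 5121 vs 6215: smaller = 5121
5121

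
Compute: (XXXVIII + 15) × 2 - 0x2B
Convert XXXVIII (Roman numeral) → 10 + 10 + 10 + 5 + 1 + 1 + 1 = 38 (decimal)
Convert 0x2B (hexadecimal) → 2×16 + 11 = 43 (decimal)
Expression in decimal: (38 + 15) × 2 - 43
Parentheses first: 38 + 15 = 53
Multiply: 53 × 2 = 106
Subtract: 106 - 43 = 63
63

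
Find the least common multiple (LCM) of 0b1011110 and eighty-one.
Convert 0b1011110 (binary) → 64 + 16 + 8 + 4 + 2 = 94 (decimal)
Convert eighty-one (English words) → 81 (decimal)
Compute lcm(94, 81) = 7614
7614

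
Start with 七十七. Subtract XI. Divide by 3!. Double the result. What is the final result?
Convert 七十七 (Chinese numeral) → 7×10 + 7 = 77 (decimal)
Start: 77
Convert XI (Roman numeral) → 10 + 1 = 11 (decimal)
77 - 11 = 66
Convert 3! (factorial) → 6 (decimal)
66 ÷ 6 = 11
11 × 2 = 22
22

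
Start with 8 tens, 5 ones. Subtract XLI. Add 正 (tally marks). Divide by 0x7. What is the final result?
Convert 8 tens, 5 ones (place-value notation) → 8×10 + 5 = 85 (decimal)
Start: 85
Convert XLI (Roman numeral) → 40 + 1 = 41 (decimal)
85 - 41 = 44
Convert 正 (tally marks) → 5 (decimal)
44 + 5 = 49
Convert 0x7 (hexadecimal) → 7 (decimal)
49 ÷ 7 = 7
7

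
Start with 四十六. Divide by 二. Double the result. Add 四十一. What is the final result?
Convert 四十六 (Chinese numeral) → 4×10 + 6 = 46 (decimal)
Start: 46
Convert 二 (Chinese numeral) → 2 (decimal)
46 ÷ 2 = 23
23 × 2 = 46
Convert 四十一 (Chinese numeral) → 4×10 + 1 = 41 (decimal)
46 + 41 = 87
87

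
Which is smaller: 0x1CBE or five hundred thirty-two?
Convert 0x1CBE (hexadecimal) → 1×4096 + 12×256 + 11×16 + 14 = 7358 (decimal)
Convert five hundred thirty-two (English words) → 5×100 + 32 = 532 (decimal)
Compare 7358 vs 532: smaller = 532
532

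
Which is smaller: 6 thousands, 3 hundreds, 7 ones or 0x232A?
Convert 6 thousands, 3 hundreds, 7 ones (place-value notation) → 6×1000 + 3×100 + 7 = 6307 (decimal)
Convert 0x232A (hexadecimal) → 2×4096 + 3×256 + 2×16 + 10 = 9002 (decimal)
Compare 6307 vs 9002: smaller = 6307
6307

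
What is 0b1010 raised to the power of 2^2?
Convert 0b1010 (binary) → 8 + 2 = 10 (decimal)
Convert 2^2 (power) → 4 (decimal)
Compute 10 ^ 4 = 10000
10000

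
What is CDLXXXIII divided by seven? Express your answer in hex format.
Convert CDLXXXIII (Roman numeral) → 400 + 50 + 10 + 10 + 10 + 1 + 1 + 1 = 483 (decimal)
Convert seven (English words) → 7 (decimal)
Compute 483 ÷ 7 = 69
Convert 69 (decimal) → 69 = 4×16 + 5 → 0x45 (hexadecimal)
0x45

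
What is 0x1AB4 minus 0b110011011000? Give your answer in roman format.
Convert 0x1AB4 (hexadecimal) → 1×4096 + 10×256 + 11×16 + 4 = 6836 (decimal)
Convert 0b110011011000 (binary) → 2048 + 1024 + 128 + 64 + 16 + 8 = 3288 (decimal)
Compute 6836 - 3288 = 3548
Convert 3548 (decimal) → 3548 = 1000 + 1000 + 1000 + 500 + 40 + 5 + 1 + 1 + 1 → MMMDXLVIII (Roman numeral)
MMMDXLVIII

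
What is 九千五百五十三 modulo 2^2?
Convert 九千五百五十三 (Chinese numeral) → 9×1000 + 5×100 + 5×10 + 3 = 9553 (decimal)
Convert 2^2 (power) → 4 (decimal)
Compute 9553 mod 4 = 1
1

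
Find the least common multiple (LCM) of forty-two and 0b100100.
Convert forty-two (English words) → 42 (decimal)
Convert 0b100100 (binary) → 32 + 4 = 36 (decimal)
Compute lcm(42, 36) = 252
252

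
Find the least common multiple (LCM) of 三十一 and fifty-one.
Convert 三十一 (Chinese numeral) → 3×10 + 1 = 31 (decimal)
Convert fifty-one (English words) → 51 (decimal)
Compute lcm(31, 51) = 1581
1581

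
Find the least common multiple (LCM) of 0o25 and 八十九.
Convert 0o25 (octal) → 2×8 + 5 = 21 (decimal)
Convert 八十九 (Chinese numeral) → 8×10 + 9 = 89 (decimal)
Compute lcm(21, 89) = 1869
1869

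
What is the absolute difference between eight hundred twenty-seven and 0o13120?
Convert eight hundred twenty-seven (English words) → 8×100 + 27 = 827 (decimal)
Convert 0o13120 (octal) → 1×4096 + 3×512 + 1×64 + 2×8 = 5712 (decimal)
Compute |827 - 5712| = 4885
4885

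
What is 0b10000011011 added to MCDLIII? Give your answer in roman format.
Convert 0b10000011011 (binary) → 1024 + 16 + 8 + 2 + 1 = 1051 (decimal)
Convert MCDLIII (Roman numeral) → 1000 + 400 + 50 + 1 + 1 + 1 = 1453 (decimal)
Compute 1051 + 1453 = 2504
Convert 2504 (decimal) → 2504 = 1000 + 1000 + 500 + 4 → MMDIV (Roman numeral)
MMDIV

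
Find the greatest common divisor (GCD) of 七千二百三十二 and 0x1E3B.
Convert 七千二百三十二 (Chinese numeral) → 7×1000 + 2×100 + 3×10 + 2 = 7232 (decimal)
Convert 0x1E3B (hexadecimal) → 1×4096 + 14×256 + 3×16 + 11 = 7739 (decimal)
Compute gcd(7232, 7739) = 1
1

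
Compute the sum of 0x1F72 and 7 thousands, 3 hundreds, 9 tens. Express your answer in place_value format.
Convert 0x1F72 (hexadecimal) → 1×4096 + 15×256 + 7×16 + 2 = 8050 (decimal)
Convert 7 thousands, 3 hundreds, 9 tens (place-value notation) → 7×1000 + 3×100 + 9×10 = 7390 (decimal)
Compute 8050 + 7390 = 15440
Convert 15440 (decimal) → 15440 = 15×1000 + 4×100 + 4×10 → 15 thousands, 4 hundreds, 4 tens (place-value notation)
15 thousands, 4 hundreds, 4 tens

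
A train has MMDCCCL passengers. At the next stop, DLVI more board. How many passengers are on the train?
Convert MMDCCCL (Roman numeral) → 1000 + 1000 + 500 + 100 + 100 + 100 + 50 = 2850 (decimal)
Convert DLVI (Roman numeral) → 500 + 50 + 5 + 1 = 556 (decimal)
Compute 2850 + 556 = 3406
3406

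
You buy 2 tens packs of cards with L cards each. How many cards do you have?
Convert L (Roman numeral) → 50 (decimal)
Convert 2 tens (place-value notation) → 2×10 = 20 (decimal)
Compute 50 × 20 = 1000
1000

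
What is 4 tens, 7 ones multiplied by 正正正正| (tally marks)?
Convert 4 tens, 7 ones (place-value notation) → 4×10 + 7 = 47 (decimal)
Convert 正正正正| (tally marks) → 5 + 5 + 5 + 5 + 1 = 21 (decimal)
Compute 47 × 21 = 987
987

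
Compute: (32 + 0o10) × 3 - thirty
Convert 0o10 (octal) → 1×8 = 8 (decimal)
Convert thirty (English words) → 30 (decimal)
Expression in decimal: (32 + 8) × 3 - 30
Parentheses first: 32 + 8 = 40
Multiply: 40 × 3 = 120
Subtract: 120 - 30 = 90
90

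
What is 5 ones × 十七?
Convert 5 ones (place-value notation) → 5 (decimal)
Convert 十七 (Chinese numeral) → 1×10 + 7 = 17 (decimal)
Compute 5 × 17 = 85
85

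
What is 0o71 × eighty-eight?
Convert 0o71 (octal) → 7×8 + 1 = 57 (decimal)
Convert eighty-eight (English words) → 88 (decimal)
Compute 57 × 88 = 5016
5016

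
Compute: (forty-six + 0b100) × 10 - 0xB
Convert forty-six (English words) → 46 (decimal)
Convert 0b100 (binary) → 4 (decimal)
Convert 0xB (hexadecimal) → 11 (decimal)
Expression in decimal: (46 + 4) × 10 - 11
Parentheses first: 46 + 4 = 50
Multiply: 50 × 10 = 500
Subtract: 500 - 11 = 489
489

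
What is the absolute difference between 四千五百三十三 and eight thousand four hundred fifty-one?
Convert 四千五百三十三 (Chinese numeral) → 4×1000 + 5×100 + 3×10 + 3 = 4533 (decimal)
Convert eight thousand four hundred fifty-one (English words) → 8×1000 + 4×100 + 51 = 8451 (decimal)
Compute |4533 - 8451| = 3918
3918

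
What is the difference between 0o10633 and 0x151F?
Convert 0o10633 (octal) → 1×4096 + 6×64 + 3×8 + 3 = 4507 (decimal)
Convert 0x151F (hexadecimal) → 1×4096 + 5×256 + 1×16 + 15 = 5407 (decimal)
Difference: |4507 - 5407| = 900
900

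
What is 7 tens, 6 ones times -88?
Convert 7 tens, 6 ones (place-value notation) → 7×10 + 6 = 76 (decimal)
Compute 76 × -88 = -6688
-6688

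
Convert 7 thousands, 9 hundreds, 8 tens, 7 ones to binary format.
Convert 7 thousands, 9 hundreds, 8 tens, 7 ones (place-value notation) → 7×1000 + 9×100 + 8×10 + 7 = 7987 (decimal)
Convert 7987 (decimal) → 7987 = 4096 + 2048 + 1024 + 512 + 256 + 32 + 16 + 2 + 1 → 0b1111100110011 (binary)
0b1111100110011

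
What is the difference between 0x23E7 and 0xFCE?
Convert 0x23E7 (hexadecimal) → 2×4096 + 3×256 + 14×16 + 7 = 9191 (decimal)
Convert 0xFCE (hexadecimal) → 15×256 + 12×16 + 14 = 4046 (decimal)
Difference: |9191 - 4046| = 5145
5145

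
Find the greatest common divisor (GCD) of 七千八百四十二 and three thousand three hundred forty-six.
Convert 七千八百四十二 (Chinese numeral) → 7×1000 + 8×100 + 4×10 + 2 = 7842 (decimal)
Convert three thousand three hundred forty-six (English words) → 3×1000 + 3×100 + 46 = 3346 (decimal)
Compute gcd(7842, 3346) = 2
2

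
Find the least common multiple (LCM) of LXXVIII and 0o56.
Convert LXXVIII (Roman numeral) → 50 + 10 + 10 + 5 + 1 + 1 + 1 = 78 (decimal)
Convert 0o56 (octal) → 5×8 + 6 = 46 (decimal)
Compute lcm(78, 46) = 1794
1794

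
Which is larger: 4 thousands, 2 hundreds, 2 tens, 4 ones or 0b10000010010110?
Convert 4 thousands, 2 hundreds, 2 tens, 4 ones (place-value notation) → 4×1000 + 2×100 + 2×10 + 4 = 4224 (decimal)
Convert 0b10000010010110 (binary) → 8192 + 128 + 16 + 4 + 2 = 8342 (decimal)
Compare 4224 vs 8342: larger = 8342
8342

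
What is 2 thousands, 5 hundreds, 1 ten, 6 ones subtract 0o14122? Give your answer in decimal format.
Convert 2 thousands, 5 hundreds, 1 ten, 6 ones (place-value notation) → 2×1000 + 5×100 + 1×10 + 6 = 2516 (decimal)
Convert 0o14122 (octal) → 1×4096 + 4×512 + 1×64 + 2×8 + 2 = 6226 (decimal)
Compute 2516 - 6226 = -3710
-3710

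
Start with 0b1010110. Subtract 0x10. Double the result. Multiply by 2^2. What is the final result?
Convert 0b1010110 (binary) → 64 + 16 + 4 + 2 = 86 (decimal)
Start: 86
Convert 0x10 (hexadecimal) → 1×16 = 16 (decimal)
86 - 16 = 70
70 × 2 = 140
Convert 2^2 (power) → 4 (decimal)
140 × 4 = 560
560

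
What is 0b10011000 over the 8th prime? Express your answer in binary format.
Convert 0b10011000 (binary) → 128 + 16 + 8 = 152 (decimal)
Convert the 8th prime (prime index) → 19 (decimal)
Compute 152 ÷ 19 = 8
Convert 8 (decimal) → 0b1000 (binary)
0b1000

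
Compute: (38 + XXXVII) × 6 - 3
Convert XXXVII (Roman numeral) → 10 + 10 + 10 + 5 + 1 + 1 = 37 (decimal)
Expression in decimal: (38 + 37) × 6 - 3
Parentheses first: 38 + 37 = 75
Multiply: 75 × 6 = 450
Subtract: 450 - 3 = 447
447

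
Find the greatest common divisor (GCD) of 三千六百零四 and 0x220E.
Convert 三千六百零四 (Chinese numeral) → 3×1000 + 6×100 + 4 = 3604 (decimal)
Convert 0x220E (hexadecimal) → 2×4096 + 2×256 + 14 = 8718 (decimal)
Compute gcd(3604, 8718) = 2
2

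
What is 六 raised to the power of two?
Convert 六 (Chinese numeral) → 6 (decimal)
Convert two (English words) → 2 (decimal)
Compute 6 ^ 2 = 36
36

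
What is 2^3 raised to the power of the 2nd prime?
Convert 2^3 (power) → 8 (decimal)
Convert the 2nd prime (prime index) → 3 (decimal)
Compute 8 ^ 3 = 512
512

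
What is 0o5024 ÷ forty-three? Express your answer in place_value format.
Convert 0o5024 (octal) → 5×512 + 2×8 + 4 = 2580 (decimal)
Convert forty-three (English words) → 43 (decimal)
Compute 2580 ÷ 43 = 60
Convert 60 (decimal) → 60 = 6×10 → 6 tens (place-value notation)
6 tens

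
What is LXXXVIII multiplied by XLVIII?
Convert LXXXVIII (Roman numeral) → 50 + 10 + 10 + 10 + 5 + 1 + 1 + 1 = 88 (decimal)
Convert XLVIII (Roman numeral) → 40 + 5 + 1 + 1 + 1 = 48 (decimal)
Compute 88 × 48 = 4224
4224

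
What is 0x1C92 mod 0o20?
Convert 0x1C92 (hexadecimal) → 1×4096 + 12×256 + 9×16 + 2 = 7314 (decimal)
Convert 0o20 (octal) → 2×8 = 16 (decimal)
Compute 7314 mod 16 = 2
2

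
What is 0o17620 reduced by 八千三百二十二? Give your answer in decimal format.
Convert 0o17620 (octal) → 1×4096 + 7×512 + 6×64 + 2×8 = 8080 (decimal)
Convert 八千三百二十二 (Chinese numeral) → 8×1000 + 3×100 + 2×10 + 2 = 8322 (decimal)
Compute 8080 - 8322 = -242
-242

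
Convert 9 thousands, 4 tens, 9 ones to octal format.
Convert 9 thousands, 4 tens, 9 ones (place-value notation) → 9×1000 + 4×10 + 9 = 9049 (decimal)
Convert 9049 (decimal) → 9049 = 2×4096 + 1×512 + 5×64 + 3×8 + 1 → 0o21531 (octal)
0o21531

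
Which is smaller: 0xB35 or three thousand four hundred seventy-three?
Convert 0xB35 (hexadecimal) → 11×256 + 3×16 + 5 = 2869 (decimal)
Convert three thousand four hundred seventy-three (English words) → 3×1000 + 4×100 + 73 = 3473 (decimal)
Compare 2869 vs 3473: smaller = 2869
2869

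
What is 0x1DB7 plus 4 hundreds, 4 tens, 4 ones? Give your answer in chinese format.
Convert 0x1DB7 (hexadecimal) → 1×4096 + 13×256 + 11×16 + 7 = 7607 (decimal)
Convert 4 hundreds, 4 tens, 4 ones (place-value notation) → 4×100 + 4×10 + 4 = 444 (decimal)
Compute 7607 + 444 = 8051
Convert 8051 (decimal) → 8051 = 8×1000 + 5×10 + 1 → 八千零五十一 (Chinese numeral)
八千零五十一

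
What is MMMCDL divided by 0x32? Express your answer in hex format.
Convert MMMCDL (Roman numeral) → 1000 + 1000 + 1000 + 400 + 50 = 3450 (decimal)
Convert 0x32 (hexadecimal) → 3×16 + 2 = 50 (decimal)
Compute 3450 ÷ 50 = 69
Convert 69 (decimal) → 69 = 4×16 + 5 → 0x45 (hexadecimal)
0x45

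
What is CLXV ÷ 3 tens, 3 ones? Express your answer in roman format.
Convert CLXV (Roman numeral) → 100 + 50 + 10 + 5 = 165 (decimal)
Convert 3 tens, 3 ones (place-value notation) → 3×10 + 3 = 33 (decimal)
Compute 165 ÷ 33 = 5
Convert 5 (decimal) → V (Roman numeral)
V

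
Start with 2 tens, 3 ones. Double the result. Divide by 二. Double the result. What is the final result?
Convert 2 tens, 3 ones (place-value notation) → 2×10 + 3 = 23 (decimal)
Start: 23
23 × 2 = 46
Convert 二 (Chinese numeral) → 2 (decimal)
46 ÷ 2 = 23
23 × 2 = 46
46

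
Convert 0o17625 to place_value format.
Convert 0o17625 (octal) → 1×4096 + 7×512 + 6×64 + 2×8 + 5 = 8085 (decimal)
Convert 8085 (decimal) → 8085 = 8×1000 + 8×10 + 5 → 8 thousands, 8 tens, 5 ones (place-value notation)
8 thousands, 8 tens, 5 ones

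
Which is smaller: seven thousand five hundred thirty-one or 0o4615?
Convert seven thousand five hundred thirty-one (English words) → 7×1000 + 5×100 + 31 = 7531 (decimal)
Convert 0o4615 (octal) → 4×512 + 6×64 + 1×8 + 5 = 2445 (decimal)
Compare 7531 vs 2445: smaller = 2445
2445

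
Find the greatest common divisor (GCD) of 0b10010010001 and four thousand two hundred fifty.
Convert 0b10010010001 (binary) → 1024 + 128 + 16 + 1 = 1169 (decimal)
Convert four thousand two hundred fifty (English words) → 4×1000 + 2×100 + 50 = 4250 (decimal)
Compute gcd(1169, 4250) = 1
1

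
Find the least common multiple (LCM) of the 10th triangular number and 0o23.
Convert the 10th triangular number (triangular index) → 10×11/2 = 55 (decimal)
Convert 0o23 (octal) → 2×8 + 3 = 19 (decimal)
Compute lcm(55, 19) = 1045
1045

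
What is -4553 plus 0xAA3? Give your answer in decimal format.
Convert 0xAA3 (hexadecimal) → 10×256 + 10×16 + 3 = 2723 (decimal)
Compute -4553 + 2723 = -1830
-1830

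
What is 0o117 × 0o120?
Convert 0o117 (octal) → 1×64 + 1×8 + 7 = 79 (decimal)
Convert 0o120 (octal) → 1×64 + 2×8 = 80 (decimal)
Compute 79 × 80 = 6320
6320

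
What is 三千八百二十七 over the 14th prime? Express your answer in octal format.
Convert 三千八百二十七 (Chinese numeral) → 3×1000 + 8×100 + 2×10 + 7 = 3827 (decimal)
Convert the 14th prime (prime index) → 43 (decimal)
Compute 3827 ÷ 43 = 89
Convert 89 (decimal) → 89 = 1×64 + 3×8 + 1 → 0o131 (octal)
0o131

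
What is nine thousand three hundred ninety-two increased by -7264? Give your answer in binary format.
Convert nine thousand three hundred ninety-two (English words) → 9×1000 + 3×100 + 92 = 9392 (decimal)
Compute 9392 + -7264 = 2128
Convert 2128 (decimal) → 2128 = 2048 + 64 + 16 → 0b100001010000 (binary)
0b100001010000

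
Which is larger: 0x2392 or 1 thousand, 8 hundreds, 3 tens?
Convert 0x2392 (hexadecimal) → 2×4096 + 3×256 + 9×16 + 2 = 9106 (decimal)
Convert 1 thousand, 8 hundreds, 3 tens (place-value notation) → 1×1000 + 8×100 + 3×10 = 1830 (decimal)
Compare 9106 vs 1830: larger = 9106
9106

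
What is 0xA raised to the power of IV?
Convert 0xA (hexadecimal) → 10 (decimal)
Convert IV (Roman numeral) → 4 (decimal)
Compute 10 ^ 4 = 10000
10000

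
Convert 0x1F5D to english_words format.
Convert 0x1F5D (hexadecimal) → 1×4096 + 15×256 + 5×16 + 13 = 8029 (decimal)
Convert 8029 (decimal) → 8029 = 8×1000 + 29 → eight thousand twenty-nine (English words)
eight thousand twenty-nine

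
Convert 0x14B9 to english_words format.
Convert 0x14B9 (hexadecimal) → 1×4096 + 4×256 + 11×16 + 9 = 5305 (decimal)
Convert 5305 (decimal) → 5305 = 5×1000 + 3×100 + 5 → five thousand three hundred five (English words)
five thousand three hundred five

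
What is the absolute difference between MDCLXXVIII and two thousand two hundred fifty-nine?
Convert MDCLXXVIII (Roman numeral) → 1000 + 500 + 100 + 50 + 10 + 10 + 5 + 1 + 1 + 1 = 1678 (decimal)
Convert two thousand two hundred fifty-nine (English words) → 2×1000 + 2×100 + 59 = 2259 (decimal)
Compute |1678 - 2259| = 581
581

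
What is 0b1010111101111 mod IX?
Convert 0b1010111101111 (binary) → 4096 + 1024 + 256 + 128 + 64 + 32 + 8 + 4 + 2 + 1 = 5615 (decimal)
Convert IX (Roman numeral) → 9 (decimal)
Compute 5615 mod 9 = 8
8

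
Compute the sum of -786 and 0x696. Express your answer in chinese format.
Convert 0x696 (hexadecimal) → 6×256 + 9×16 + 6 = 1686 (decimal)
Compute -786 + 1686 = 900
Convert 900 (decimal) → 900 = 9×100 → 九百 (Chinese numeral)
九百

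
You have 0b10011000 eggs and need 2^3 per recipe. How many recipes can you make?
Convert 0b10011000 (binary) → 128 + 16 + 8 = 152 (decimal)
Convert 2^3 (power) → 8 (decimal)
Compute 152 ÷ 8 = 19
19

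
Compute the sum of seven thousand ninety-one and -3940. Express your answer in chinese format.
Convert seven thousand ninety-one (English words) → 7×1000 + 91 = 7091 (decimal)
Compute 7091 + -3940 = 3151
Convert 3151 (decimal) → 3151 = 3×1000 + 1×100 + 5×10 + 1 → 三千一百五十一 (Chinese numeral)
三千一百五十一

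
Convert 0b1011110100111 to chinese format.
Convert 0b1011110100111 (binary) → 4096 + 1024 + 512 + 256 + 128 + 32 + 4 + 2 + 1 = 6055 (decimal)
Convert 6055 (decimal) → 6055 = 6×1000 + 5×10 + 5 → 六千零五十五 (Chinese numeral)
六千零五十五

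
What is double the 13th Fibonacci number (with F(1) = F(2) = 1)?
The 13th Fibonacci number (with F(1) = F(2) = 1): 1, 1, 2, 3, 5, 8, 13, 21, 34, 55, 89, 144, 233 → 233
Compute 233 × 2 = 466
466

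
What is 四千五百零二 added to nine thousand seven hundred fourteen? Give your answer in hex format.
Convert 四千五百零二 (Chinese numeral) → 4×1000 + 5×100 + 2 = 4502 (decimal)
Convert nine thousand seven hundred fourteen (English words) → 9×1000 + 7×100 + 14 = 9714 (decimal)
Compute 4502 + 9714 = 14216
Convert 14216 (decimal) → 14216 = 3×4096 + 7×256 + 8×16 + 8 → 0x3788 (hexadecimal)
0x3788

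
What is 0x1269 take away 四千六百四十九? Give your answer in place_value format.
Convert 0x1269 (hexadecimal) → 1×4096 + 2×256 + 6×16 + 9 = 4713 (decimal)
Convert 四千六百四十九 (Chinese numeral) → 4×1000 + 6×100 + 4×10 + 9 = 4649 (decimal)
Compute 4713 - 4649 = 64
Convert 64 (decimal) → 64 = 6×10 + 4 → 6 tens, 4 ones (place-value notation)
6 tens, 4 ones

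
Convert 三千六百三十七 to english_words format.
Convert 三千六百三十七 (Chinese numeral) → 3×1000 + 6×100 + 3×10 + 7 = 3637 (decimal)
Convert 3637 (decimal) → 3637 = 3×1000 + 6×100 + 37 → three thousand six hundred thirty-seven (English words)
three thousand six hundred thirty-seven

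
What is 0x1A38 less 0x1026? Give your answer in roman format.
Convert 0x1A38 (hexadecimal) → 1×4096 + 10×256 + 3×16 + 8 = 6712 (decimal)
Convert 0x1026 (hexadecimal) → 1×4096 + 2×16 + 6 = 4134 (decimal)
Compute 6712 - 4134 = 2578
Convert 2578 (decimal) → 2578 = 1000 + 1000 + 500 + 50 + 10 + 10 + 5 + 1 + 1 + 1 → MMDLXXVIII (Roman numeral)
MMDLXXVIII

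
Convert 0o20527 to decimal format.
Convert 0o20527 (octal) → 2×4096 + 5×64 + 2×8 + 7 = 8535 (decimal)
8535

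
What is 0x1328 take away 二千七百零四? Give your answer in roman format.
Convert 0x1328 (hexadecimal) → 1×4096 + 3×256 + 2×16 + 8 = 4904 (decimal)
Convert 二千七百零四 (Chinese numeral) → 2×1000 + 7×100 + 4 = 2704 (decimal)
Compute 4904 - 2704 = 2200
Convert 2200 (decimal) → 2200 = 1000 + 1000 + 100 + 100 → MMCC (Roman numeral)
MMCC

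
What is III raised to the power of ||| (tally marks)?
Convert III (Roman numeral) → 1 + 1 + 1 = 3 (decimal)
Convert ||| (tally marks) → 3 (decimal)
Compute 3 ^ 3 = 27
27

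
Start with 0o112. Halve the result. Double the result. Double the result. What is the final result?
Convert 0o112 (octal) → 1×64 + 1×8 + 2 = 74 (decimal)
Start: 74
74 ÷ 2 = 37
37 × 2 = 74
74 × 2 = 148
148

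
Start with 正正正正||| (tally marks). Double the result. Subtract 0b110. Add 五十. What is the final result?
Convert 正正正正||| (tally marks) → 5 + 5 + 5 + 5 + 3 = 23 (decimal)
Start: 23
23 × 2 = 46
Convert 0b110 (binary) → 4 + 2 = 6 (decimal)
46 - 6 = 40
Convert 五十 (Chinese numeral) → 5×10 = 50 (decimal)
40 + 50 = 90
90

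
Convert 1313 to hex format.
Convert 1313 (decimal) → 1313 = 5×256 + 2×16 + 1 → 0x521 (hexadecimal)
0x521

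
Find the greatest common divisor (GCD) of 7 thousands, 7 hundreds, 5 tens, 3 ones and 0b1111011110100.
Convert 7 thousands, 7 hundreds, 5 tens, 3 ones (place-value notation) → 7×1000 + 7×100 + 5×10 + 3 = 7753 (decimal)
Convert 0b1111011110100 (binary) → 4096 + 2048 + 1024 + 512 + 128 + 64 + 32 + 16 + 4 = 7924 (decimal)
Compute gcd(7753, 7924) = 1
1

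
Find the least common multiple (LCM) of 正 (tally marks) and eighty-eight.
Convert 正 (tally marks) → 5 (decimal)
Convert eighty-eight (English words) → 88 (decimal)
Compute lcm(5, 88) = 440
440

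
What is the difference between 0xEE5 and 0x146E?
Convert 0xEE5 (hexadecimal) → 14×256 + 14×16 + 5 = 3813 (decimal)
Convert 0x146E (hexadecimal) → 1×4096 + 4×256 + 6×16 + 14 = 5230 (decimal)
Difference: |3813 - 5230| = 1417
1417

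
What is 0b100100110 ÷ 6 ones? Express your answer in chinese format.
Convert 0b100100110 (binary) → 256 + 32 + 4 + 2 = 294 (decimal)
Convert 6 ones (place-value notation) → 6 (decimal)
Compute 294 ÷ 6 = 49
Convert 49 (decimal) → 49 = 4×10 + 9 → 四十九 (Chinese numeral)
四十九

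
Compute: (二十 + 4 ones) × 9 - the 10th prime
Convert 二十 (Chinese numeral) → 2×10 = 20 (decimal)
Convert 4 ones (place-value notation) → 4 (decimal)
Convert the 10th prime (prime index) → 29 (decimal)
Expression in decimal: (20 + 4) × 9 - 29
Parentheses first: 20 + 4 = 24
Multiply: 24 × 9 = 216
Subtract: 216 - 29 = 187
187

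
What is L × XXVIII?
Convert L (Roman numeral) → 50 (decimal)
Convert XXVIII (Roman numeral) → 10 + 10 + 5 + 1 + 1 + 1 = 28 (decimal)
Compute 50 × 28 = 1400
1400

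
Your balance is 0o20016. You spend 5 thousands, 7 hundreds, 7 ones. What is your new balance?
Convert 0o20016 (octal) → 2×4096 + 1×8 + 6 = 8206 (decimal)
Convert 5 thousands, 7 hundreds, 7 ones (place-value notation) → 5×1000 + 7×100 + 7 = 5707 (decimal)
Compute 8206 - 5707 = 2499
2499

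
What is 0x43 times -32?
Convert 0x43 (hexadecimal) → 4×16 + 3 = 67 (decimal)
Compute 67 × -32 = -2144
-2144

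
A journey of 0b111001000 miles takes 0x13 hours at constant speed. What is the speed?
Convert 0b111001000 (binary) → 256 + 128 + 64 + 8 = 456 (decimal)
Convert 0x13 (hexadecimal) → 1×16 + 3 = 19 (decimal)
Compute 456 ÷ 19 = 24
24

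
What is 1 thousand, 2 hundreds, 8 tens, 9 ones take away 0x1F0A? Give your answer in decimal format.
Convert 1 thousand, 2 hundreds, 8 tens, 9 ones (place-value notation) → 1×1000 + 2×100 + 8×10 + 9 = 1289 (decimal)
Convert 0x1F0A (hexadecimal) → 1×4096 + 15×256 + 10 = 7946 (decimal)
Compute 1289 - 7946 = -6657
-6657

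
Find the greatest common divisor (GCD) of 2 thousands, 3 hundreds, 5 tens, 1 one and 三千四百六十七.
Convert 2 thousands, 3 hundreds, 5 tens, 1 one (place-value notation) → 2×1000 + 3×100 + 5×10 + 1 = 2351 (decimal)
Convert 三千四百六十七 (Chinese numeral) → 3×1000 + 4×100 + 6×10 + 7 = 3467 (decimal)
Compute gcd(2351, 3467) = 1
1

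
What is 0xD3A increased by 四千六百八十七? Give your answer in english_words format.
Convert 0xD3A (hexadecimal) → 13×256 + 3×16 + 10 = 3386 (decimal)
Convert 四千六百八十七 (Chinese numeral) → 4×1000 + 6×100 + 8×10 + 7 = 4687 (decimal)
Compute 3386 + 4687 = 8073
Convert 8073 (decimal) → 8073 = 8×1000 + 73 → eight thousand seventy-three (English words)
eight thousand seventy-three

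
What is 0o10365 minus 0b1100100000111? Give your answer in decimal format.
Convert 0o10365 (octal) → 1×4096 + 3×64 + 6×8 + 5 = 4341 (decimal)
Convert 0b1100100000111 (binary) → 4096 + 2048 + 256 + 4 + 2 + 1 = 6407 (decimal)
Compute 4341 - 6407 = -2066
-2066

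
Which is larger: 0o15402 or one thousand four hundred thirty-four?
Convert 0o15402 (octal) → 1×4096 + 5×512 + 4×64 + 2 = 6914 (decimal)
Convert one thousand four hundred thirty-four (English words) → 1×1000 + 4×100 + 34 = 1434 (decimal)
Compare 6914 vs 1434: larger = 6914
6914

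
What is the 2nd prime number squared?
The 2nd prime number = 3
Compute 3² = 3 × 3 = 9
9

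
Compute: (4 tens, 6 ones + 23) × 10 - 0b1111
Convert 4 tens, 6 ones (place-value notation) → 4×10 + 6 = 46 (decimal)
Convert 0b1111 (binary) → 8 + 4 + 2 + 1 = 15 (decimal)
Expression in decimal: (46 + 23) × 10 - 15
Parentheses first: 46 + 23 = 69
Multiply: 69 × 10 = 690
Subtract: 690 - 15 = 675
675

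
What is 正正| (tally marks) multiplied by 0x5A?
Convert 正正| (tally marks) → 5 + 5 + 1 = 11 (decimal)
Convert 0x5A (hexadecimal) → 5×16 + 10 = 90 (decimal)
Compute 11 × 90 = 990
990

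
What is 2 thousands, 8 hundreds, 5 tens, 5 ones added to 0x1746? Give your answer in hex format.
Convert 2 thousands, 8 hundreds, 5 tens, 5 ones (place-value notation) → 2×1000 + 8×100 + 5×10 + 5 = 2855 (decimal)
Convert 0x1746 (hexadecimal) → 1×4096 + 7×256 + 4×16 + 6 = 5958 (decimal)
Compute 2855 + 5958 = 8813
Convert 8813 (decimal) → 8813 = 2×4096 + 2×256 + 6×16 + 13 → 0x226D (hexadecimal)
0x226D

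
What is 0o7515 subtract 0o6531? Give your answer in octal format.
Convert 0o7515 (octal) → 7×512 + 5×64 + 1×8 + 5 = 3917 (decimal)
Convert 0o6531 (octal) → 6×512 + 5×64 + 3×8 + 1 = 3417 (decimal)
Compute 3917 - 3417 = 500
Convert 500 (decimal) → 500 = 7×64 + 6×8 + 4 → 0o764 (octal)
0o764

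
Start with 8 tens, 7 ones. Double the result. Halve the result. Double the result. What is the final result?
Convert 8 tens, 7 ones (place-value notation) → 8×10 + 7 = 87 (decimal)
Start: 87
87 × 2 = 174
174 ÷ 2 = 87
87 × 2 = 174
174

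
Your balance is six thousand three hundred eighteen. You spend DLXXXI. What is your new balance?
Convert six thousand three hundred eighteen (English words) → 6×1000 + 3×100 + 18 = 6318 (decimal)
Convert DLXXXI (Roman numeral) → 500 + 50 + 10 + 10 + 10 + 1 = 581 (decimal)
Compute 6318 - 581 = 5737
5737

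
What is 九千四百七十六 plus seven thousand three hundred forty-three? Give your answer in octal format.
Convert 九千四百七十六 (Chinese numeral) → 9×1000 + 4×100 + 7×10 + 6 = 9476 (decimal)
Convert seven thousand three hundred forty-three (English words) → 7×1000 + 3×100 + 43 = 7343 (decimal)
Compute 9476 + 7343 = 16819
Convert 16819 (decimal) → 16819 = 4×4096 + 6×64 + 6×8 + 3 → 0o40663 (octal)
0o40663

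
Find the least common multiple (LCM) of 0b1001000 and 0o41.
Convert 0b1001000 (binary) → 64 + 8 = 72 (decimal)
Convert 0o41 (octal) → 4×8 + 1 = 33 (decimal)
Compute lcm(72, 33) = 792
792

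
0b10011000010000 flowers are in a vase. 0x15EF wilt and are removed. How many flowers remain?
Convert 0b10011000010000 (binary) → 8192 + 1024 + 512 + 16 = 9744 (decimal)
Convert 0x15EF (hexadecimal) → 1×4096 + 5×256 + 14×16 + 15 = 5615 (decimal)
Compute 9744 - 5615 = 4129
4129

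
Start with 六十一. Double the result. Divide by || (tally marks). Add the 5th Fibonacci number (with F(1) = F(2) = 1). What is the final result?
Convert 六十一 (Chinese numeral) → 6×10 + 1 = 61 (decimal)
Start: 61
61 × 2 = 122
Convert || (tally marks) → 2 (decimal)
122 ÷ 2 = 61
Convert the 5th Fibonacci number (with F(1) = F(2) = 1) (Fibonacci index) → 1, 1, 2, 3, 5 → 5 (decimal)
61 + 5 = 66
66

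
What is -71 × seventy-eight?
Convert seventy-eight (English words) → 78 (decimal)
Compute -71 × 78 = -5538
-5538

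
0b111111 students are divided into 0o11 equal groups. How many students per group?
Convert 0b111111 (binary) → 32 + 16 + 8 + 4 + 2 + 1 = 63 (decimal)
Convert 0o11 (octal) → 1×8 + 1 = 9 (decimal)
Compute 63 ÷ 9 = 7
7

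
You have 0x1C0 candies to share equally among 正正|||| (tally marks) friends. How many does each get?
Convert 0x1C0 (hexadecimal) → 1×256 + 12×16 = 448 (decimal)
Convert 正正|||| (tally marks) → 5 + 5 + 4 = 14 (decimal)
Compute 448 ÷ 14 = 32
32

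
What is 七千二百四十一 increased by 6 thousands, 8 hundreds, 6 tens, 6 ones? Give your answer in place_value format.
Convert 七千二百四十一 (Chinese numeral) → 7×1000 + 2×100 + 4×10 + 1 = 7241 (decimal)
Convert 6 thousands, 8 hundreds, 6 tens, 6 ones (place-value notation) → 6×1000 + 8×100 + 6×10 + 6 = 6866 (decimal)
Compute 7241 + 6866 = 14107
Convert 14107 (decimal) → 14107 = 14×1000 + 1×100 + 7 → 14 thousands, 1 hundred, 7 ones (place-value notation)
14 thousands, 1 hundred, 7 ones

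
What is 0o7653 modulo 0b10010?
Convert 0o7653 (octal) → 7×512 + 6×64 + 5×8 + 3 = 4011 (decimal)
Convert 0b10010 (binary) → 16 + 2 = 18 (decimal)
Compute 4011 mod 18 = 15
15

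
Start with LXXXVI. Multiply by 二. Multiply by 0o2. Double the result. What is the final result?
Convert LXXXVI (Roman numeral) → 50 + 10 + 10 + 10 + 5 + 1 = 86 (decimal)
Start: 86
Convert 二 (Chinese numeral) → 2 (decimal)
86 × 2 = 172
Convert 0o2 (octal) → 2 (decimal)
172 × 2 = 344
344 × 2 = 688
688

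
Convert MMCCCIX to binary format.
Convert MMCCCIX (Roman numeral) → 1000 + 1000 + 100 + 100 + 100 + 9 = 2309 (decimal)
Convert 2309 (decimal) → 2309 = 2048 + 256 + 4 + 1 → 0b100100000101 (binary)
0b100100000101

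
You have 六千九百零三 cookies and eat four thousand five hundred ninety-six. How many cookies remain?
Convert 六千九百零三 (Chinese numeral) → 6×1000 + 9×100 + 3 = 6903 (decimal)
Convert four thousand five hundred ninety-six (English words) → 4×1000 + 5×100 + 96 = 4596 (decimal)
Compute 6903 - 4596 = 2307
2307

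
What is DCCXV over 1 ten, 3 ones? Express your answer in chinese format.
Convert DCCXV (Roman numeral) → 500 + 100 + 100 + 10 + 5 = 715 (decimal)
Convert 1 ten, 3 ones (place-value notation) → 1×10 + 3 = 13 (decimal)
Compute 715 ÷ 13 = 55
Convert 55 (decimal) → 55 = 5×10 + 5 → 五十五 (Chinese numeral)
五十五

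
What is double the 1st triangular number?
The 1st triangular number = 1×2/2 = 1
Compute 1 × 2 = 2
2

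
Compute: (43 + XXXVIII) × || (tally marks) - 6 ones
Convert XXXVIII (Roman numeral) → 10 + 10 + 10 + 5 + 1 + 1 + 1 = 38 (decimal)
Convert || (tally marks) → 2 (decimal)
Convert 6 ones (place-value notation) → 6 (decimal)
Expression in decimal: (43 + 38) × 2 - 6
Parentheses first: 43 + 38 = 81
Multiply: 81 × 2 = 162
Subtract: 162 - 6 = 156
156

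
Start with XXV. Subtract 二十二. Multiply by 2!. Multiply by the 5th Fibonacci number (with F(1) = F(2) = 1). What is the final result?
Convert XXV (Roman numeral) → 10 + 10 + 5 = 25 (decimal)
Start: 25
Convert 二十二 (Chinese numeral) → 2×10 + 2 = 22 (decimal)
25 - 22 = 3
Convert 2! (factorial) → 2 (decimal)
3 × 2 = 6
Convert the 5th Fibonacci number (with F(1) = F(2) = 1) (Fibonacci index) → 1, 1, 2, 3, 5 → 5 (decimal)
6 × 5 = 30
30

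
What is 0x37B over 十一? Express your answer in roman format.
Convert 0x37B (hexadecimal) → 3×256 + 7×16 + 11 = 891 (decimal)
Convert 十一 (Chinese numeral) → 1×10 + 1 = 11 (decimal)
Compute 891 ÷ 11 = 81
Convert 81 (decimal) → 81 = 50 + 10 + 10 + 10 + 1 → LXXXI (Roman numeral)
LXXXI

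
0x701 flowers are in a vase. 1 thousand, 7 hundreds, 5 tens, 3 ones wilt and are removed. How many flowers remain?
Convert 0x701 (hexadecimal) → 7×256 + 1 = 1793 (decimal)
Convert 1 thousand, 7 hundreds, 5 tens, 3 ones (place-value notation) → 1×1000 + 7×100 + 5×10 + 3 = 1753 (decimal)
Compute 1793 - 1753 = 40
40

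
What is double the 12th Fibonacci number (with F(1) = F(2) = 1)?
The 12th Fibonacci number (with F(1) = F(2) = 1): 1, 1, 2, 3, 5, 8, 13, 21, 34, 55, 89, 144 → 144
Compute 144 × 2 = 288
288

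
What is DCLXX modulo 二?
Convert DCLXX (Roman numeral) → 500 + 100 + 50 + 10 + 10 = 670 (decimal)
Convert 二 (Chinese numeral) → 2 (decimal)
Compute 670 mod 2 = 0
0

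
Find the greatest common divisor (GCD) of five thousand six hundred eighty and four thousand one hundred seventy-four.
Convert five thousand six hundred eighty (English words) → 5×1000 + 6×100 + 80 = 5680 (decimal)
Convert four thousand one hundred seventy-four (English words) → 4×1000 + 1×100 + 74 = 4174 (decimal)
Compute gcd(5680, 4174) = 2
2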